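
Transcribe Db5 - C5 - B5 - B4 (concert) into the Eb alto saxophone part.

Bb5 A5 G#6 G#5

The Eb alto saxophone sounds a major sixth below written, so the written part must be a major sixth above concert — transpose each note up.
Db5 gives Bb5
C5 gives A5
B5 gives G#6
B4 gives G#5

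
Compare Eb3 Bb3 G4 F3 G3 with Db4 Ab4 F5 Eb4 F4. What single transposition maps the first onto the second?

Take the first pair: Eb3 → Db4. E to D spans 7 letter names, so the interval is some kind of seventh.
Eb3 to Db4 is 10 semitones, which makes it a minor seventh; the second version is higher, so the direction is up.
Checking another pair — G3 → F4 — gives the same interval.

up a minor seventh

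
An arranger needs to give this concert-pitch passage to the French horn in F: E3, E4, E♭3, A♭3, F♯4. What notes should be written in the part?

Written C4 sounds as F3 on the French horn in F, so concert pitches are written a perfect fifth up.
E3 gives B3
E4 gives B4
Eb3 gives Bb3
Ab3 gives Eb4
F#4 gives C#5

B3 B4 Bb3 Eb4 C#5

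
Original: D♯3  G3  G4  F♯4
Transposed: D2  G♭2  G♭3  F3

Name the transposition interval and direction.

down an augmented octave

From D#3 to D2 is 8 letter names — an octave of some quality.
D2 to D#3 is 13 semitones, which makes it an augmented octave; the second version is lower, so the direction is down.
Checking another pair — F#4 → F3 — gives the same interval.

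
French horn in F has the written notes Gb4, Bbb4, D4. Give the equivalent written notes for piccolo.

Cb3 Ebb3 G2

First find concert pitch: the French horn in F sounds a perfect fifth below written, so Gb4 Bbb4 D4 sounds Cb4 Ebb4 G3.
Then write for piccolo: it sounds a perfect octave above written, so the part must be a perfect octave below concert.
Cb4 → Cb3
Ebb4 → Ebb3
G3 → G2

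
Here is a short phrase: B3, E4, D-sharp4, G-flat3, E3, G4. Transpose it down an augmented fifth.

Eb3 Ab3 G3 Cbb3 Ab2 Cb4

B3: a fifth down reaches E, and 8 semitones makes it Eb3.
E4 down an augmented fifth is Ab3.
D#4: a fifth down reaches G, and 8 semitones makes it G3.
An augmented fifth down from Gb3 gives Cbb3.
E3 down an augmented fifth is Ab2.
G4 down an augmented fifth is Cb4.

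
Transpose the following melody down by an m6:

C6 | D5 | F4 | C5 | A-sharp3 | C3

E5 F#4 A3 E4 C##3 E2

C6 gives E5
D5 gives F#4
F4 gives A3
C5 gives E4
A#3 gives C##3
C3 gives E2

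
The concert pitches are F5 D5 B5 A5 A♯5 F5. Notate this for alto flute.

The alto flute sounds a perfect fourth below written, so the written part must be a perfect fourth above concert — transpose each note up.
F5 gives Bb5
D5 gives G5
B5 gives E6
A5 gives D6
A#5 gives D#6
F5 gives Bb5

Bb5 G5 E6 D6 D#6 Bb5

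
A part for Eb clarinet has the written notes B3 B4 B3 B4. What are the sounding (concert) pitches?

D4 D5 D4 D5

The Eb clarinet sounds a minor third above written, so transpose each written note up a minor third.
B3 → D4
B4 → D5
B3 → D4
B4 → D5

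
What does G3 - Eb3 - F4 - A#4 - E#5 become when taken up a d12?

Db5 Bbb4 Cb6 E6 B6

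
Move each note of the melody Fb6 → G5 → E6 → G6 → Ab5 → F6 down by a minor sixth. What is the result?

Fb6 gives Ab5
G5 gives B4
E6 gives G#5
G6 gives B5
Ab5 gives C5
F6 gives A5

Ab5 B4 G#5 B5 C5 A5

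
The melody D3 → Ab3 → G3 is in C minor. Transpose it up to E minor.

From C up to E is a major third; apply that to each pitch.
D3 to F#3
Ab3 to C4
G3 to B3

F#3 C4 B3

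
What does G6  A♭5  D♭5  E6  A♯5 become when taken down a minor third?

E6 F5 Bb4 C#6 F##5

A minor third down from G6 gives E6.
Ab5: a third down reaches F, and 3 semitones makes it F5.
A minor third down from Db5 gives Bb4.
E6: a third down reaches C, and 3 semitones makes it C#6.
A#5 down a minor third is F##5.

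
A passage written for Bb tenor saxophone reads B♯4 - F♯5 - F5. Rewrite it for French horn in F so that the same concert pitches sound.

E#4 B4 Bb4

First find concert pitch: the Bb tenor saxophone sounds a major ninth below written, so B♯4 F♯5 F5 sounds A#3 E4 Eb4.
Then write for French horn in F: it sounds a perfect fifth below written, so the part must be a perfect fifth above concert.
A#3 → E#4
E4 → B4
Eb4 → Bb4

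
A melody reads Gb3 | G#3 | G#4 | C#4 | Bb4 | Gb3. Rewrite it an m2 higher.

Abb3 A3 A4 D4 Cb5 Abb3

Gb3 → Abb3
G#3 → A3
G#4 → A4
C#4 → D4
Bb4 → Cb5
Gb3 → Abb3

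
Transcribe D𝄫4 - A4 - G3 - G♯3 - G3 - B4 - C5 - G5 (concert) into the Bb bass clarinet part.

Ebb5 B5 A4 A#4 A4 C#6 D6 A6

The Bb bass clarinet sounds a major ninth below written, so the written part must be a major ninth above concert — transpose each note up.
Dbb4 -> Ebb5
A4 -> B5
G3 -> A4
G#3 -> A#4
G3 -> A4
B4 -> C#6
C5 -> D6
G5 -> A6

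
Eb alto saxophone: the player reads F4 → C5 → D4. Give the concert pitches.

Ab3 Eb4 F3

Written C4 on the Eb alto saxophone sounds as Eb3, a major sixth lower; apply that shift to every note.
F4 gives Ab3
C5 gives Eb4
D4 gives F3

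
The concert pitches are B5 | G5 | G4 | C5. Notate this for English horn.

Written C4 sounds as F3 on the English horn, so concert pitches are written a perfect fifth up.
B5 to F#6
G5 to D6
G4 to D5
C5 to G5

F#6 D6 D5 G5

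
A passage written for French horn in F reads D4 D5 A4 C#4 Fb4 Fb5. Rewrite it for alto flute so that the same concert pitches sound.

C4 C5 G4 B3 Ebb4 Ebb5

First find concert pitch: the French horn in F sounds a perfect fifth below written, so D4 D5 A4 C#4 Fb4 Fb5 sounds G3 G4 D4 F#3 Bbb3 Bbb4.
Then write for alto flute: it sounds a perfect fourth below written, so the part must be a perfect fourth above concert.
G3 → C4
G4 → C5
D4 → G4
F#3 → B3
Bbb3 → Ebb4
Bbb4 → Ebb5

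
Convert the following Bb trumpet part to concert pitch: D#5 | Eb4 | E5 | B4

C#5 Db4 D5 A4

The Bb trumpet sounds a major second below written, so transpose each written note down a major second.
D#5 gives C#5
Eb4 gives Db4
E5 gives D5
B4 gives A4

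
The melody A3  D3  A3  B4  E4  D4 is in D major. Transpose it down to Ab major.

Eb3 Ab2 Eb3 F4 Bb3 Ab3

From D down to Ab is an augmented fourth; apply that to each pitch.
A3 → Eb3
D3 → Ab2
A3 → Eb3
B4 → F4
E4 → Bb3
D4 → Ab3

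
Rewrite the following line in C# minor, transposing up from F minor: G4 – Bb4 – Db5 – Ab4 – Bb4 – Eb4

F minor to C# minor up is an augmented fifth, so every note moves up by that interval.
G4 gives D#5
Bb4 gives F#5
Db5 gives A5
Ab4 gives E5
Bb4 gives F#5
Eb4 gives B4

D#5 F#5 A5 E5 F#5 B4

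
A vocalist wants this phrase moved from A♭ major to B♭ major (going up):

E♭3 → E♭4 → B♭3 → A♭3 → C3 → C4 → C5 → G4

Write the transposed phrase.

F3 F4 C4 Bb3 D3 D4 D5 A4

A♭ major to B♭ major up is a major second, so every note moves up by that interval.
Eb3 -> F3
Eb4 -> F4
Bb3 -> C4
Ab3 -> Bb3
C3 -> D3
C4 -> D4
C5 -> D5
G4 -> A4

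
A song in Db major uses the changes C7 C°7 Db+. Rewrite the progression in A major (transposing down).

G#7 G#°7 A+

Db major down to A major is a diminished fourth; each chord root moves by that interval while the quality stays the same.
C7: root C down a diminished fourth → G#, giving G#7.
C°7: root C down a diminished fourth → G#, giving G#°7.
Db+: root Db down a diminished fourth → A, giving A+.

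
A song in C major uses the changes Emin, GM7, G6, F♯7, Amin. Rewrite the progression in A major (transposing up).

C major up to A major is a major sixth; each chord root moves by that interval while the quality stays the same.
Emin: root E up a major sixth → C#, giving C#min.
GM7: root G up a major sixth → E, giving EM7.
G6: root G up a major sixth → E, giving E6.
F♯7: root F♯ up a major sixth → D#, giving D#7.
Amin: root A up a major sixth → F#, giving F#min.

C#min EM7 E6 D#7 F#min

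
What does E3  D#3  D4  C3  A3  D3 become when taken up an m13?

C5 B4 Bb5 Ab4 F5 Bb4

E3 gives C5
D#3 gives B4
D4 gives Bb5
C3 gives Ab4
A3 gives F5
D3 gives Bb4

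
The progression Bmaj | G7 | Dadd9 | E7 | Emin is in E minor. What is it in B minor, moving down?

E minor down to B minor is a perfect fourth; each chord root moves by that interval while the quality stays the same.
Bmaj: root B down a perfect fourth → F#, giving F#maj.
G7: root G down a perfect fourth → D, giving D7.
Dadd9: root D down a perfect fourth → A, giving Aadd9.
E7: root E down a perfect fourth → B, giving B7.
Emin: root E down a perfect fourth → B, giving Bmin.

F#maj D7 Aadd9 B7 Bmin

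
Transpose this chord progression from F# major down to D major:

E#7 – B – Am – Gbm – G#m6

F# major down to D major is a major third; each chord root moves by that interval while the quality stays the same.
E#7: root E# down a major third → C#, giving C#7.
B: root B down a major third → G, giving G.
Am: root A down a major third → F, giving Fm.
Gbm: root Gb down a major third → Ebb, giving Ebbm.
G#m6: root G# down a major third → E, giving Em6.

C#7 G Fm Ebbm Em6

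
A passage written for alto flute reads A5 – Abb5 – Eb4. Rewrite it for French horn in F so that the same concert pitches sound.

B5 Bbb5 F4

First find concert pitch: the alto flute sounds a perfect fourth below written, so A5 Abb5 Eb4 sounds E5 Ebb5 Bb3.
Then write for French horn in F: it sounds a perfect fifth below written, so the part must be a perfect fifth above concert.
E5 → B5
Ebb5 → Bbb5
Bb3 → F4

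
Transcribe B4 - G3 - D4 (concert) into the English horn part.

F#5 D4 A4

The English horn sounds a perfect fifth below written, so the written part must be a perfect fifth above concert — transpose each note up.
B4 becomes F#5
G3 becomes D4
D4 becomes A4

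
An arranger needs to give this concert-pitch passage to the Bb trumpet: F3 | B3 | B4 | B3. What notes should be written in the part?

The Bb trumpet sounds a major second below written, so the written part must be a major second above concert — transpose each note up.
F3 becomes G3
B3 becomes C#4
B4 becomes C#5
B3 becomes C#4

G3 C#4 C#5 C#4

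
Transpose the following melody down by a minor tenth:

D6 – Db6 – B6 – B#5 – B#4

B4 Bb4 G#5 G##4 G##3

D6 to B4
Db6 to Bb4
B6 to G#5
B#5 to G##4
B#4 to G##3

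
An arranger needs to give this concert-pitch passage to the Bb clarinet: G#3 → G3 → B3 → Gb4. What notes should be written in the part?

Written C4 sounds as Bb3 on the Bb clarinet, so concert pitches are written a major second up.
G#3 gives A#3
G3 gives A3
B3 gives C#4
Gb4 gives Ab4

A#3 A3 C#4 Ab4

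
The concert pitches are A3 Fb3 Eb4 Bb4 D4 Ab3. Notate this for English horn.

The English horn sounds a perfect fifth below written, so the written part must be a perfect fifth above concert — transpose each note up.
A3 to E4
Fb3 to Cb4
Eb4 to Bb4
Bb4 to F5
D4 to A4
Ab3 to Eb4

E4 Cb4 Bb4 F5 A4 Eb4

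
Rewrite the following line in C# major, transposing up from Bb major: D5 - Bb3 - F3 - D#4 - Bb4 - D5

E#5 C#4 G#3 E##4 C#5 E#5

From Bb up to C# is an augmented second; apply that to each pitch.
D5 to E#5
Bb3 to C#4
F3 to G#3
D#4 to E##4
Bb4 to C#5
D5 to E#5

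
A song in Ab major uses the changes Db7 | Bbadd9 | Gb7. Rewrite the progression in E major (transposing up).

A7 F#add9 D7

Ab major up to E major is an augmented fifth; each chord root moves by that interval while the quality stays the same.
Db7: root Db up an augmented fifth → A, giving A7.
Bbadd9: root Bb up an augmented fifth → F#, giving F#add9.
Gb7: root Gb up an augmented fifth → D, giving D7.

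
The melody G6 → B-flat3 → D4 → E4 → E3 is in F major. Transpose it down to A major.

B5 D3 F#3 G#3 G#2

From F down to A is a minor sixth; apply that to each pitch.
G6 to B5
Bb3 to D3
D4 to F#3
E4 to G#3
E3 to G#2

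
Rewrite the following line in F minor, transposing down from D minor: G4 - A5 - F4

D minor to F minor down is a major sixth, so every note moves down by that interval.
G4 to Bb3
A5 to C5
F4 to Ab3

Bb3 C5 Ab3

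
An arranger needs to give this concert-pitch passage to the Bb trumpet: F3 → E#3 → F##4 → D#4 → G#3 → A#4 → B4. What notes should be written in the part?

The Bb trumpet sounds a major second below written, so the written part must be a major second above concert — transpose each note up.
F3 becomes G3
E#3 becomes F##3
F##4 becomes G##4
D#4 becomes E#4
G#3 becomes A#3
A#4 becomes B#4
B4 becomes C#5

G3 F##3 G##4 E#4 A#3 B#4 C#5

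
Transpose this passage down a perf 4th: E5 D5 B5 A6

E5 gives B4
D5 gives A4
B5 gives F#5
A6 gives E6

B4 A4 F#5 E6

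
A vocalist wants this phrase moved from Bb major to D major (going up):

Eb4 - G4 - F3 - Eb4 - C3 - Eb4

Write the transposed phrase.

Bb major to D major up is a major third, so every note moves up by that interval.
Eb4 gives G4
G4 gives B4
F3 gives A3
Eb4 gives G4
C3 gives E3
Eb4 gives G4

G4 B4 A3 G4 E3 G4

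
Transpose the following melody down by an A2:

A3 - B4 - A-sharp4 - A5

A3: a second down reaches G, and 3 semitones makes it Gb3.
B4 down an augmented second is Ab4.
A#4: a second down reaches G, and 3 semitones makes it G4.
A5: a second down reaches G, and 3 semitones makes it Gb5.

Gb3 Ab4 G4 Gb5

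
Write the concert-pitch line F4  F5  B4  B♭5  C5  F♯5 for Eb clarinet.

The Eb clarinet sounds a minor third above written, so the written part must be a minor third below concert — transpose each note down.
F4 → D4
F5 → D5
B4 → G#4
Bb5 → G5
C5 → A4
F#5 → D#5

D4 D5 G#4 G5 A4 D#5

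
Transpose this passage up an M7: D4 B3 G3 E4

C#5 A#4 F#4 D#5

D4: a seventh up reaches C, and 11 semitones makes it C#5.
B3 up a major seventh is A#4.
A major seventh up from G3 gives F#4.
E4 up a major seventh is D#5.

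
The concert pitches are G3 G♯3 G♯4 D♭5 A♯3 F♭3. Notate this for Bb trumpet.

The Bb trumpet sounds a major second below written, so the written part must be a major second above concert — transpose each note up.
G3 to A3
G#3 to A#3
G#4 to A#4
Db5 to Eb5
A#3 to B#3
Fb3 to Gb3

A3 A#3 A#4 Eb5 B#3 Gb3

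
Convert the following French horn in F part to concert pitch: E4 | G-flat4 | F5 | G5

Written C4 on the French horn in F sounds as F3, a perfect fifth lower; apply that shift to every note.
E4 -> A3
Gb4 -> Cb4
F5 -> Bb4
G5 -> C5

A3 Cb4 Bb4 C5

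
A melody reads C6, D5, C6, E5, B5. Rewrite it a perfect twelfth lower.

F4 G3 F4 A3 E4

C6 to F4
D5 to G3
C6 to F4
E5 to A3
B5 to E4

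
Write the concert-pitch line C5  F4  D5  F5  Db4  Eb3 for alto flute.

Written C4 sounds as G3 on the alto flute, so concert pitches are written a perfect fourth up.
C5 gives F5
F4 gives Bb4
D5 gives G5
F5 gives Bb5
Db4 gives Gb4
Eb3 gives Ab3

F5 Bb4 G5 Bb5 Gb4 Ab3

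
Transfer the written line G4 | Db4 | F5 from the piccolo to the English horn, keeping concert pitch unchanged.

First find concert pitch: the piccolo sounds a perfect octave above written, so G4 Db4 F5 sounds G5 Db5 F6.
Then write for English horn: it sounds a perfect fifth below written, so the part must be a perfect fifth above concert.
G5 → D6
Db5 → Ab5
F6 → C7

D6 Ab5 C7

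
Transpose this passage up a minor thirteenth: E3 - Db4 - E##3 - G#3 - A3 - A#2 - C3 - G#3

E3 → C5
Db4 → Bbb5
E##3 → C##5
G#3 → E5
A3 → F5
A#2 → F#4
C3 → Ab4
G#3 → E5

C5 Bbb5 C##5 E5 F5 F#4 Ab4 E5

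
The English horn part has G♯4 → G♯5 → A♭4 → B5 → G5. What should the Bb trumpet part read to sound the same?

First find concert pitch: the English horn sounds a perfect fifth below written, so G♯4 G♯5 A♭4 B5 G5 sounds C#4 C#5 Db4 E5 C5.
Then write for Bb trumpet: it sounds a major second below written, so the part must be a major second above concert.
C#4 → D#4
C#5 → D#5
Db4 → Eb4
E5 → F#5
C5 → D5

D#4 D#5 Eb4 F#5 D5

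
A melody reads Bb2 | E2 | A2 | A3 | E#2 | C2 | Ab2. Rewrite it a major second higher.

C3 F#2 B2 B3 F##2 D2 Bb2

Bb2 -> C3
E2 -> F#2
A2 -> B2
A3 -> B3
E#2 -> F##2
C2 -> D2
Ab2 -> Bb2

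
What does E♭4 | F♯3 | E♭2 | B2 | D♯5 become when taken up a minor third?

Gb4 A3 Gb2 D3 F#5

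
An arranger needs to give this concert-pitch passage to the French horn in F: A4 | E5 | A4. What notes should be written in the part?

Written C4 sounds as F3 on the French horn in F, so concert pitches are written a perfect fifth up.
A4 to E5
E5 to B5
A4 to E5

E5 B5 E5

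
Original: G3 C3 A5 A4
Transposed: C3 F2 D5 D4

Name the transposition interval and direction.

From G3 to C3 is 5 letter names — a fifth of some quality.
C3 to G3 is 7 semitones, which makes it a perfect fifth; the second version is lower, so the direction is down.
Checking another pair — A4 → D4 — gives the same interval.

down a perfect fifth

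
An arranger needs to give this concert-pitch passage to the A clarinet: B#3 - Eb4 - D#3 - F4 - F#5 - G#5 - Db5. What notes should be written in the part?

The A clarinet sounds a minor third below written, so the written part must be a minor third above concert — transpose each note up.
B#3 becomes D#4
Eb4 becomes Gb4
D#3 becomes F#3
F4 becomes Ab4
F#5 becomes A5
G#5 becomes B5
Db5 becomes Fb5

D#4 Gb4 F#3 Ab4 A5 B5 Fb5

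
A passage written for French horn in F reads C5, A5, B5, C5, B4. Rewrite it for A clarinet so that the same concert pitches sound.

Ab4 F5 G5 Ab4 G4

First find concert pitch: the French horn in F sounds a perfect fifth below written, so C5 A5 B5 C5 B4 sounds F4 D5 E5 F4 E4.
Then write for A clarinet: it sounds a minor third below written, so the part must be a minor third above concert.
F4 → Ab4
D5 → F5
E5 → G5
F4 → Ab4
E4 → G4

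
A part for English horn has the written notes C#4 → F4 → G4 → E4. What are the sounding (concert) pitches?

Written C4 on the English horn sounds as F3, a perfect fifth lower; apply that shift to every note.
C#4 gives F#3
F4 gives Bb3
G4 gives C4
E4 gives A3

F#3 Bb3 C4 A3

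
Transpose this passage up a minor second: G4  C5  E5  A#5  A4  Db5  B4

G4 → Ab4
C5 → Db5
E5 → F5
A#5 → B5
A4 → Bb4
Db5 → Ebb5
B4 → C5

Ab4 Db5 F5 B5 Bb4 Ebb5 C5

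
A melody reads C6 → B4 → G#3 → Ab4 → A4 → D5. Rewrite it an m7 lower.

D5 C#4 A#2 Bb3 B3 E4

C6 to D5
B4 to C#4
G#3 to A#2
Ab4 to Bb3
A4 to B3
D5 to E4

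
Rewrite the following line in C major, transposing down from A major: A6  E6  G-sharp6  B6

C6 G5 B5 D6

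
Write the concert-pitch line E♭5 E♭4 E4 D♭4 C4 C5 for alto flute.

The alto flute sounds a perfect fourth below written, so the written part must be a perfect fourth above concert — transpose each note up.
Eb5 to Ab5
Eb4 to Ab4
E4 to A4
Db4 to Gb4
C4 to F4
C5 to F5

Ab5 Ab4 A4 Gb4 F4 F5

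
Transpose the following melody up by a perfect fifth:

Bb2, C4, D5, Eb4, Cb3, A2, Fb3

Bb2 up a perfect fifth is F3.
C4 up a perfect fifth is G4.
A perfect fifth up from D5 gives A5.
A perfect fifth up from Eb4 gives Bb4.
Cb3 up a perfect fifth is Gb3.
A perfect fifth up from A2 gives E3.
Fb3 up a perfect fifth is Cb4.

F3 G4 A5 Bb4 Gb3 E3 Cb4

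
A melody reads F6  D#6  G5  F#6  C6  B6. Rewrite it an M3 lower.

F6 down a major third is Db6.
D#6 down a major third is B5.
A major third down from G5 gives Eb5.
F#6: a third down reaches D, and 4 semitones makes it D6.
C6 down a major third is Ab5.
B6 down a major third is G6.

Db6 B5 Eb5 D6 Ab5 G6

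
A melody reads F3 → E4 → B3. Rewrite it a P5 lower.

A perfect fifth down from F3 gives Bb2.
A perfect fifth down from E4 gives A3.
B3 down a perfect fifth is E3.

Bb2 A3 E3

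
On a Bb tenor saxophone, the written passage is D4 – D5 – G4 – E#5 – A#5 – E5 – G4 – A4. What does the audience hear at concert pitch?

C3 C4 F3 D#4 G#4 D4 F3 G3

Written C4 on the Bb tenor saxophone sounds as Bb2, a major ninth lower; apply that shift to every note.
D4 gives C3
D5 gives C4
G4 gives F3
E#5 gives D#4
A#5 gives G#4
E5 gives D4
G4 gives F3
A4 gives G3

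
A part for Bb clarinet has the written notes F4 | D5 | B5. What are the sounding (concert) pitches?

The Bb clarinet sounds a major second below written, so transpose each written note down a major second.
F4 -> Eb4
D5 -> C5
B5 -> A5

Eb4 C5 A5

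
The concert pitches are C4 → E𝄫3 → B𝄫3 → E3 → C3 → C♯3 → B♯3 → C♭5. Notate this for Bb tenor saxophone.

D5 Fb4 Cb5 F#4 D4 D#4 C##5 Db6

The Bb tenor saxophone sounds a major ninth below written, so the written part must be a major ninth above concert — transpose each note up.
C4 becomes D5
Ebb3 becomes Fb4
Bbb3 becomes Cb5
E3 becomes F#4
C3 becomes D4
C#3 becomes D#4
B#3 becomes C##5
Cb5 becomes Db6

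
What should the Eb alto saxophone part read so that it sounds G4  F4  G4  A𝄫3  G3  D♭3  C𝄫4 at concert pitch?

Written C4 sounds as Eb3 on the Eb alto saxophone, so concert pitches are written a major sixth up.
G4 gives E5
F4 gives D5
G4 gives E5
Abb3 gives Fb4
G3 gives E4
Db3 gives Bb3
Cbb4 gives Abb4

E5 D5 E5 Fb4 E4 Bb3 Abb4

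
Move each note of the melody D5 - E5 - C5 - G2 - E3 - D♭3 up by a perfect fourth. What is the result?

D5 becomes G5
E5 becomes A5
C5 becomes F5
G2 becomes C3
E3 becomes A3
Db3 becomes Gb3

G5 A5 F5 C3 A3 Gb3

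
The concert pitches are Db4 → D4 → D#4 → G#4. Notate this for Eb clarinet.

The Eb clarinet sounds a minor third above written, so the written part must be a minor third below concert — transpose each note down.
Db4 gives Bb3
D4 gives B3
D#4 gives B#3
G#4 gives E#4

Bb3 B3 B#3 E#4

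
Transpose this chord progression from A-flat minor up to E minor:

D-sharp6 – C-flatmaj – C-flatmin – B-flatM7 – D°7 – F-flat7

A##6 Gmaj Gmin F#M7 A#°7 C7

A-flat minor up to E minor is an augmented fifth; each chord root moves by that interval while the quality stays the same.
D-sharp6: root D-sharp up an augmented fifth → A##, giving A##6.
C-flatmaj: root C-flat up an augmented fifth → G, giving Gmaj.
C-flatmin: root C-flat up an augmented fifth → G, giving Gmin.
B-flatM7: root B-flat up an augmented fifth → F#, giving F#M7.
D°7: root D up an augmented fifth → A#, giving A#°7.
F-flat7: root F-flat up an augmented fifth → C, giving C7.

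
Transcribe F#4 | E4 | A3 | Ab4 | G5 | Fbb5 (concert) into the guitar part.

The guitar sounds a perfect octave below written, so the written part must be a perfect octave above concert — transpose each note up.
F#4 → F#5
E4 → E5
A3 → A4
Ab4 → Ab5
G5 → G6
Fbb5 → Fbb6

F#5 E5 A4 Ab5 G6 Fbb6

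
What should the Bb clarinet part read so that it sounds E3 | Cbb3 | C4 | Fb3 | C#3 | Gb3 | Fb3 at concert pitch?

F#3 Dbb3 D4 Gb3 D#3 Ab3 Gb3

Written C4 sounds as Bb3 on the Bb clarinet, so concert pitches are written a major second up.
E3 gives F#3
Cbb3 gives Dbb3
C4 gives D4
Fb3 gives Gb3
C#3 gives D#3
Gb3 gives Ab3
Fb3 gives Gb3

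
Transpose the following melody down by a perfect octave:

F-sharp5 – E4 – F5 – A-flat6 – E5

F#5: an octave down reaches F, and 12 semitones makes it F#4.
A perfect octave down from E4 gives E3.
F5: an octave down reaches F, and 12 semitones makes it F4.
Ab6: an octave down reaches A, and 12 semitones makes it Ab5.
E5: an octave down reaches E, and 12 semitones makes it E4.

F#4 E3 F4 Ab5 E4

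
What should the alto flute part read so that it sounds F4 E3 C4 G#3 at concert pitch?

Bb4 A3 F4 C#4

Written C4 sounds as G3 on the alto flute, so concert pitches are written a perfect fourth up.
F4 to Bb4
E3 to A3
C4 to F4
G#3 to C#4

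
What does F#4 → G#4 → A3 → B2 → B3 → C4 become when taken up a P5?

F#4 -> C#5
G#4 -> D#5
A3 -> E4
B2 -> F#3
B3 -> F#4
C4 -> G4

C#5 D#5 E4 F#3 F#4 G4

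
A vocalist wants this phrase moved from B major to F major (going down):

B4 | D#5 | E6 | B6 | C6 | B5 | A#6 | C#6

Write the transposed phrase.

From B down to F is an augmented fourth; apply that to each pitch.
B4 becomes F4
D#5 becomes A4
E6 becomes Bb5
B6 becomes F6
C6 becomes Gb5
B5 becomes F5
A#6 becomes E6
C#6 becomes G5

F4 A4 Bb5 F6 Gb5 F5 E6 G5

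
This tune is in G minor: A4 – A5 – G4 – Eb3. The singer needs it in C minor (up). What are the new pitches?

G minor to C minor up is a perfect fourth, so every note moves up by that interval.
A4 gives D5
A5 gives D6
G4 gives C5
Eb3 gives Ab3

D5 D6 C5 Ab3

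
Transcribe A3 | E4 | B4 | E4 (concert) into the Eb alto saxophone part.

The Eb alto saxophone sounds a major sixth below written, so the written part must be a major sixth above concert — transpose each note up.
A3 → F#4
E4 → C#5
B4 → G#5
E4 → C#5

F#4 C#5 G#5 C#5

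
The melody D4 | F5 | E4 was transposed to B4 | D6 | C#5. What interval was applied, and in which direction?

From D4 to B4 is 6 letter names — a sixth of some quality.
D4 to B4 is 9 semitones, which makes it a major sixth; the second version is higher, so the direction is up.
Checking another pair — E4 → C#5 — gives the same interval.

up a major sixth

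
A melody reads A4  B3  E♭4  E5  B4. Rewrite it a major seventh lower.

Bb3 C3 Fb3 F4 C4

A4 → Bb3
B3 → C3
Eb4 → Fb3
E5 → F4
B4 → C4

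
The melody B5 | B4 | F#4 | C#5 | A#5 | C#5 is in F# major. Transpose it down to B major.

E5 E4 B3 F#4 D#5 F#4

From F# down to B is a perfect fifth; apply that to each pitch.
B5 to E5
B4 to E4
F#4 to B3
C#5 to F#4
A#5 to D#5
C#5 to F#4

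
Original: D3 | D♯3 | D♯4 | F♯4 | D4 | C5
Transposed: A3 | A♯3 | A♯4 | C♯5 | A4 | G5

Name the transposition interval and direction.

up a perfect fifth

Take the first pair: D3 → A3. D to A spans 5 letter names, so the interval is some kind of fifth.
D3 to A3 is 7 semitones, which makes it a perfect fifth; the second version is higher, so the direction is up.
Checking another pair — C5 → G5 — gives the same interval.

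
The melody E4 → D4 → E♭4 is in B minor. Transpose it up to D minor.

From B up to D is a minor third; apply that to each pitch.
E4 -> G4
D4 -> F4
Eb4 -> Gb4

G4 F4 Gb4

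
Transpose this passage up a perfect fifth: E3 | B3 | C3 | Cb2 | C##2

E3 -> B3
B3 -> F#4
C3 -> G3
Cb2 -> Gb2
C##2 -> G##2

B3 F#4 G3 Gb2 G##2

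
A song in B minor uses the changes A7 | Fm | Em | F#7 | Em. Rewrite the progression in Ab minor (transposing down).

Gb7 Ebbm Dbm Eb7 Dbm

B minor down to Ab minor is an augmented second; each chord root moves by that interval while the quality stays the same.
A7: root A down an augmented second → Gb, giving Gb7.
Fm: root F down an augmented second → Ebb, giving Ebbm.
Em: root E down an augmented second → Db, giving Dbm.
F#7: root F# down an augmented second → Eb, giving Eb7.
Em: root E down an augmented second → Db, giving Dbm.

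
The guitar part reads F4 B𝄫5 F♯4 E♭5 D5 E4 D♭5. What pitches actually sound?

F3 Bbb4 F#3 Eb4 D4 E3 Db4

The guitar sounds a perfect octave below written, so transpose each written note down a perfect octave.
F4 gives F3
Bbb5 gives Bbb4
F#4 gives F#3
Eb5 gives Eb4
D5 gives D4
E4 gives E3
Db5 gives Db4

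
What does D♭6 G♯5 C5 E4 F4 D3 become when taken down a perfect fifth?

Gb5 C#5 F4 A3 Bb3 G2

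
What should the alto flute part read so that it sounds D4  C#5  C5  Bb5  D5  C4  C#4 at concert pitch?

G4 F#5 F5 Eb6 G5 F4 F#4

The alto flute sounds a perfect fourth below written, so the written part must be a perfect fourth above concert — transpose each note up.
D4 gives G4
C#5 gives F#5
C5 gives F5
Bb5 gives Eb6
D5 gives G5
C4 gives F4
C#4 gives F#4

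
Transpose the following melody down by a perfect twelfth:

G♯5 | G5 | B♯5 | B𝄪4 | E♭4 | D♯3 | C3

C#4 C4 E#4 E##3 Ab2 G#1 F1

G#5: a twelfth down reaches C, and 19 semitones makes it C#4.
G5 down a perfect twelfth is C4.
B#5: a twelfth down reaches E, and 19 semitones makes it E#4.
A perfect twelfth down from B##4 gives E##3.
A perfect twelfth down from Eb4 gives Ab2.
D#3 down a perfect twelfth is G#1.
A perfect twelfth down from C3 gives F1.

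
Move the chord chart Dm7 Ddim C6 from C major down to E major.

C major down to E major is a minor sixth; each chord root moves by that interval while the quality stays the same.
Dm7: root D down a minor sixth → F#, giving F#m7.
Ddim: root D down a minor sixth → F#, giving F#dim.
C6: root C down a minor sixth → E, giving E6.

F#m7 F#dim E6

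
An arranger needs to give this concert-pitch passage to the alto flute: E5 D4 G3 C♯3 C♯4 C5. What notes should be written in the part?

A5 G4 C4 F#3 F#4 F5

Written C4 sounds as G3 on the alto flute, so concert pitches are written a perfect fourth up.
E5 becomes A5
D4 becomes G4
G3 becomes C4
C#3 becomes F#3
C#4 becomes F#4
C5 becomes F5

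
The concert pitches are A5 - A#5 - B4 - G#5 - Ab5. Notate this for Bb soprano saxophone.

The Bb soprano saxophone sounds a major second below written, so the written part must be a major second above concert — transpose each note up.
A5 → B5
A#5 → B#5
B4 → C#5
G#5 → A#5
Ab5 → Bb5

B5 B#5 C#5 A#5 Bb5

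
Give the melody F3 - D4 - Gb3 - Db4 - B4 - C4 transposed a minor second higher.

F3 gives Gb3
D4 gives Eb4
Gb3 gives Abb3
Db4 gives Ebb4
B4 gives C5
C4 gives Db4

Gb3 Eb4 Abb3 Ebb4 C5 Db4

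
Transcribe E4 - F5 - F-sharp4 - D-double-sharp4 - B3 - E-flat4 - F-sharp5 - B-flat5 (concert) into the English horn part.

B4 C6 C#5 A##4 F#4 Bb4 C#6 F6

Written C4 sounds as F3 on the English horn, so concert pitches are written a perfect fifth up.
E4 to B4
F5 to C6
F#4 to C#5
D##4 to A##4
B3 to F#4
Eb4 to Bb4
F#5 to C#6
Bb5 to F6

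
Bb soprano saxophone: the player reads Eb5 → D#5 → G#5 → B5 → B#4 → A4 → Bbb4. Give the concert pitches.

The Bb soprano saxophone sounds a major second below written, so transpose each written note down a major second.
Eb5 to Db5
D#5 to C#5
G#5 to F#5
B5 to A5
B#4 to A#4
A4 to G4
Bbb4 to Abb4

Db5 C#5 F#5 A5 A#4 G4 Abb4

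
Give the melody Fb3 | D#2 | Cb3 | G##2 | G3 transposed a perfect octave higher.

Fb4 D#3 Cb4 G##3 G4

Fb3 -> Fb4
D#2 -> D#3
Cb3 -> Cb4
G##2 -> G##3
G3 -> G4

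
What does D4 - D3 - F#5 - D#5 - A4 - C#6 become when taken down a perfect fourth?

D4 gives A3
D3 gives A2
F#5 gives C#5
D#5 gives A#4
A4 gives E4
C#6 gives G#5

A3 A2 C#5 A#4 E4 G#5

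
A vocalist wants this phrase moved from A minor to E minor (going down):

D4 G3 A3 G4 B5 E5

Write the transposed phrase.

A3 D3 E3 D4 F#5 B4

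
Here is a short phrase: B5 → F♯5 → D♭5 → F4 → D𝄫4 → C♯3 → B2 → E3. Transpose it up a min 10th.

D7 A6 Fb6 Ab5 Fbb5 E4 D4 G4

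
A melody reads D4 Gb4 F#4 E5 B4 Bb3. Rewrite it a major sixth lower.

F3 Bbb3 A3 G4 D4 Db3

D4 -> F3
Gb4 -> Bbb3
F#4 -> A3
E5 -> G4
B4 -> D4
Bb3 -> Db3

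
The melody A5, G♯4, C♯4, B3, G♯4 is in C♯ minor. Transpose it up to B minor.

C♯ minor to B minor up is a minor seventh, so every note moves up by that interval.
A5 → G6
G#4 → F#5
C#4 → B4
B3 → A4
G#4 → F#5

G6 F#5 B4 A4 F#5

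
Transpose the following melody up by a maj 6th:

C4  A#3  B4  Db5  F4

A4 F##4 G#5 Bb5 D5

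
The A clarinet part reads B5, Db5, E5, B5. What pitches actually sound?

The A clarinet sounds a minor third below written, so transpose each written note down a minor third.
B5 gives G#5
Db5 gives Bb4
E5 gives C#5
B5 gives G#5

G#5 Bb4 C#5 G#5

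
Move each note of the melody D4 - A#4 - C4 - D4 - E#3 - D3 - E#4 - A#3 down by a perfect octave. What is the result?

A perfect octave down from D4 gives D3.
A perfect octave down from A#4 gives A#3.
C4: an octave down reaches C, and 12 semitones makes it C3.
A perfect octave down from D4 gives D3.
E#3 down a perfect octave is E#2.
A perfect octave down from D3 gives D2.
E#4: an octave down reaches E, and 12 semitones makes it E#3.
A#3 down a perfect octave is A#2.

D3 A#3 C3 D3 E#2 D2 E#3 A#2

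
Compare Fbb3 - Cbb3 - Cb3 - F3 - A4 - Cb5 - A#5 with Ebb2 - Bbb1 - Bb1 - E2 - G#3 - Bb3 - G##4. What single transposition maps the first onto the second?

From Fbb3 to Ebb2 is 9 letter names — a ninth of some quality.
Ebb2 to Fbb3 is 13 semitones, which makes it a minor ninth; the second version is lower, so the direction is down.
Checking another pair — A#5 → G##4 — gives the same interval.

down a minor ninth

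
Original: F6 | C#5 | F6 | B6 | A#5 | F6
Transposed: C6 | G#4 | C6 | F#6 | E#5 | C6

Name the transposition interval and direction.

down a perfect fourth

From F6 to C6 is 4 letter names — a fourth of some quality.
C6 to F6 is 5 semitones, which makes it a perfect fourth; the second version is lower, so the direction is down.
Checking another pair — F6 → C6 — gives the same interval.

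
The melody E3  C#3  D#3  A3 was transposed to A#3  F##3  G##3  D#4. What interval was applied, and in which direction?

From E3 to A#3 is 4 letter names — a fourth of some quality.
E3 to A#3 is 6 semitones, which makes it an augmented fourth; the second version is higher, so the direction is up.
Checking another pair — A3 → D#4 — gives the same interval.

up an augmented fourth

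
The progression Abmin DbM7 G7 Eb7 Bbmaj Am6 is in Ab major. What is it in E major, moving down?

Emin AM7 D#7 B7 F#maj E#m6

Ab major down to E major is a diminished fourth; each chord root moves by that interval while the quality stays the same.
Abmin: root Ab down a diminished fourth → E, giving Emin.
DbM7: root Db down a diminished fourth → A, giving AM7.
G7: root G down a diminished fourth → D#, giving D#7.
Eb7: root Eb down a diminished fourth → B, giving B7.
Bbmaj: root Bb down a diminished fourth → F#, giving F#maj.
Am6: root A down a diminished fourth → E#, giving E#m6.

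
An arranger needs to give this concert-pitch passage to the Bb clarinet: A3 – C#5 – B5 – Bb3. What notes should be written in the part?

B3 D#5 C#6 C4

The Bb clarinet sounds a major second below written, so the written part must be a major second above concert — transpose each note up.
A3 becomes B3
C#5 becomes D#5
B5 becomes C#6
Bb3 becomes C4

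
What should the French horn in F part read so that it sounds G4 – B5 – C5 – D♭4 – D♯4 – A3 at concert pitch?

Written C4 sounds as F3 on the French horn in F, so concert pitches are written a perfect fifth up.
G4 becomes D5
B5 becomes F#6
C5 becomes G5
Db4 becomes Ab4
D#4 becomes A#4
A3 becomes E4

D5 F#6 G5 Ab4 A#4 E4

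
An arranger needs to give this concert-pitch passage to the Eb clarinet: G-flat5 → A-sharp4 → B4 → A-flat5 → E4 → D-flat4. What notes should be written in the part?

Eb5 F##4 G#4 F5 C#4 Bb3

The Eb clarinet sounds a minor third above written, so the written part must be a minor third below concert — transpose each note down.
Gb5 gives Eb5
A#4 gives F##4
B4 gives G#4
Ab5 gives F5
E4 gives C#4
Db4 gives Bb3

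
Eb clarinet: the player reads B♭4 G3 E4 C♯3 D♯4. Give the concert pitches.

Db5 Bb3 G4 E3 F#4

Written C4 on the Eb clarinet sounds as Eb4, a minor third higher; apply that shift to every note.
Bb4 becomes Db5
G3 becomes Bb3
E4 becomes G4
C#3 becomes E3
D#4 becomes F#4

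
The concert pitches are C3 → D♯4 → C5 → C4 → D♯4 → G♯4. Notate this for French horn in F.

Written C4 sounds as F3 on the French horn in F, so concert pitches are written a perfect fifth up.
C3 -> G3
D#4 -> A#4
C5 -> G5
C4 -> G4
D#4 -> A#4
G#4 -> D#5

G3 A#4 G5 G4 A#4 D#5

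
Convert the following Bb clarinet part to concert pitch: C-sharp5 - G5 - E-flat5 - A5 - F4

Written C4 on the Bb clarinet sounds as Bb3, a major second lower; apply that shift to every note.
C#5 becomes B4
G5 becomes F5
Eb5 becomes Db5
A5 becomes G5
F4 becomes Eb4

B4 F5 Db5 G5 Eb4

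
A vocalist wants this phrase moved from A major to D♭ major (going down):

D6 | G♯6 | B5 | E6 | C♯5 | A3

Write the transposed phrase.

Gb5 C6 Eb5 Ab5 F4 Db3

A major to D♭ major down is an augmented fifth, so every note moves down by that interval.
D6 -> Gb5
G#6 -> C6
B5 -> Eb5
E6 -> Ab5
C#5 -> F4
A3 -> Db3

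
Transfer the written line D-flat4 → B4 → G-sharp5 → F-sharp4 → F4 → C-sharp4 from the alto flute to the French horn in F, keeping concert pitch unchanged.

First find concert pitch: the alto flute sounds a perfect fourth below written, so D-flat4 B4 G-sharp5 F-sharp4 F4 C-sharp4 sounds Ab3 F#4 D#5 C#4 C4 G#3.
Then write for French horn in F: it sounds a perfect fifth below written, so the part must be a perfect fifth above concert.
Ab3 → Eb4
F#4 → C#5
D#5 → A#5
C#4 → G#4
C4 → G4
G#3 → D#4

Eb4 C#5 A#5 G#4 G4 D#4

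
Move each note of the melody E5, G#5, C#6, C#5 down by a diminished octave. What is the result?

E#4 G##4 C##5 C##4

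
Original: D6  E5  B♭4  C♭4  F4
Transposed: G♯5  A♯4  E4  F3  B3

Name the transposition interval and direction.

down a diminished fifth

From D6 to G#5 is 5 letter names — a fifth of some quality.
G#5 to D6 is 6 semitones, which makes it a diminished fifth; the second version is lower, so the direction is down.
Checking another pair — F4 → B3 — gives the same interval.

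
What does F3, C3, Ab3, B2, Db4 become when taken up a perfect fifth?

C4 G3 Eb4 F#3 Ab4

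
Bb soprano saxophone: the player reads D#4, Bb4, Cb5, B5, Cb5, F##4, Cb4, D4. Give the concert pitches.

C#4 Ab4 Bbb4 A5 Bbb4 E#4 Bbb3 C4

The Bb soprano saxophone sounds a major second below written, so transpose each written note down a major second.
D#4 to C#4
Bb4 to Ab4
Cb5 to Bbb4
B5 to A5
Cb5 to Bbb4
F##4 to E#4
Cb4 to Bbb3
D4 to C4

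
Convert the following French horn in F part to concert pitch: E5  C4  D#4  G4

A4 F3 G#3 C4

The French horn in F sounds a perfect fifth below written, so transpose each written note down a perfect fifth.
E5 becomes A4
C4 becomes F3
D#4 becomes G#3
G4 becomes C4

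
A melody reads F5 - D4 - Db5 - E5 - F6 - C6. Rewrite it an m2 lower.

E5 C#4 C5 D#5 E6 B5

F5: a second down reaches E, and 1 semitone makes it E5.
D4 down a minor second is C#4.
A minor second down from Db5 gives C5.
A minor second down from E5 gives D#5.
F6: a second down reaches E, and 1 semitone makes it E6.
C6: a second down reaches B, and 1 semitone makes it B5.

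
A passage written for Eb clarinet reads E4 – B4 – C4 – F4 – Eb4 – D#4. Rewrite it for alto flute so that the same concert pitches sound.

C5 G5 Ab4 Db5 Cb5 B4

First find concert pitch: the Eb clarinet sounds a minor third above written, so E4 B4 C4 F4 Eb4 D#4 sounds G4 D5 Eb4 Ab4 Gb4 F#4.
Then write for alto flute: it sounds a perfect fourth below written, so the part must be a perfect fourth above concert.
G4 → C5
D5 → G5
Eb4 → Ab4
Ab4 → Db5
Gb4 → Cb5
F#4 → B4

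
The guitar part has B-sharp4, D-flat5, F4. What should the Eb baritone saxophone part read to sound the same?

First find concert pitch: the guitar sounds a perfect octave below written, so B-sharp4 D-flat5 F4 sounds B#3 Db4 F3.
Then write for Eb baritone saxophone: it sounds a major thirteenth below written, so the part must be a major thirteenth above concert.
B#3 → G##5
Db4 → Bb5
F3 → D5

G##5 Bb5 D5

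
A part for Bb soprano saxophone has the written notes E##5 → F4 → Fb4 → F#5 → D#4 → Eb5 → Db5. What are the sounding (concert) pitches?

Written C4 on the Bb soprano saxophone sounds as Bb3, a major second lower; apply that shift to every note.
E##5 becomes D##5
F4 becomes Eb4
Fb4 becomes Ebb4
F#5 becomes E5
D#4 becomes C#4
Eb5 becomes Db5
Db5 becomes Cb5

D##5 Eb4 Ebb4 E5 C#4 Db5 Cb5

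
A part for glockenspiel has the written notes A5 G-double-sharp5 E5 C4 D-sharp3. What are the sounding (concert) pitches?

The glockenspiel sounds a perfect fifteenth above written, so transpose each written note up a perfect fifteenth.
A5 gives A7
G##5 gives G##7
E5 gives E7
C4 gives C6
D#3 gives D#5

A7 G##7 E7 C6 D#5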